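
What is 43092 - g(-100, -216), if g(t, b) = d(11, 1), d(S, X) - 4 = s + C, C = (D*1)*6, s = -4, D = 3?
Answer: 43074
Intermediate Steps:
C = 18 (C = (3*1)*6 = 3*6 = 18)
d(S, X) = 18 (d(S, X) = 4 + (-4 + 18) = 4 + 14 = 18)
g(t, b) = 18
43092 - g(-100, -216) = 43092 - 1*18 = 43092 - 18 = 43074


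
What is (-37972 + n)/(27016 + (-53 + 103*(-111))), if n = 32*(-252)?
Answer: -23018/7765 ≈ -2.9643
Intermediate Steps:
n = -8064
(-37972 + n)/(27016 + (-53 + 103*(-111))) = (-37972 - 8064)/(27016 + (-53 + 103*(-111))) = -46036/(27016 + (-53 - 11433)) = -46036/(27016 - 11486) = -46036/15530 = -46036*1/15530 = -23018/7765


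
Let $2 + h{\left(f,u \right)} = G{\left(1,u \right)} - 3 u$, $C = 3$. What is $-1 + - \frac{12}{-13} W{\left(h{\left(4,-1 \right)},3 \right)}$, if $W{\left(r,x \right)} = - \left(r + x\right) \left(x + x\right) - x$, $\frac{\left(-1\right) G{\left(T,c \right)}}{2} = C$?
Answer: $\frac{95}{13} \approx 7.3077$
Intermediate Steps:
$G{\left(T,c \right)} = -6$ ($G{\left(T,c \right)} = \left(-2\right) 3 = -6$)
$h{\left(f,u \right)} = -8 - 3 u$ ($h{\left(f,u \right)} = -2 - \left(6 + 3 u\right) = -8 - 3 u$)
$W{\left(r,x \right)} = - x - 2 x \left(r + x\right)$ ($W{\left(r,x \right)} = - \left(r + x\right) 2 x - x = - 2 x \left(r + x\right) - x = - x - 2 x \left(r + x\right)$)
$-1 + - \frac{12}{-13} W{\left(h{\left(4,-1 \right)},3 \right)} = -1 + - \frac{12}{-13} \left(\left(-1\right) 3 \left(1 + 2 \left(-8 - -3\right) + 2 \cdot 3\right)\right) = -1 + \left(-12\right) \left(- \frac{1}{13}\right) \left(\left(-1\right) 3 \left(1 + 2 \left(-8 + 3\right) + 6\right)\right) = -1 + \frac{12 \left(\left(-1\right) 3 \left(1 + 2 \left(-5\right) + 6\right)\right)}{13} = -1 + \frac{12 \left(\left(-1\right) 3 \left(1 - 10 + 6\right)\right)}{13} = -1 + \frac{12 \left(\left(-1\right) 3 \left(-3\right)\right)}{13} = -1 + \frac{12}{13} \cdot 9 = -1 + \frac{108}{13} = \frac{95}{13}$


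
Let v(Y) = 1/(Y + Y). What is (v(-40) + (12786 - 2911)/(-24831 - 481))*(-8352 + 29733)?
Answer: -1089511617/126560 ≈ -8608.7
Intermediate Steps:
v(Y) = 1/(2*Y)
(v(-40) + (12786 - 2911)/(-24831 - 481))*(-8352 + 29733) = ((½)/(-40) + (12786 - 2911)/(-24831 - 481))*(-8352 + 29733) = ((½)*(-1/40) + 9875/(-25312))*21381 = (-1/80 + 9875*(-1/25312))*21381 = (-1/80 - 9875/25312)*21381 = -50957/126560*21381 = -1089511617/126560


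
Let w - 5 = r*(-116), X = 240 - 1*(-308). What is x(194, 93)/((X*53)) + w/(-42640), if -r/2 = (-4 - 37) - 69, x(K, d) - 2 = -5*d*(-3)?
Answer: 40031287/61921808 ≈ 0.64648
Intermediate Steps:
X = 548 (X = 240 + 308 = 548)
x(K, d) = 2 + 15*d (x(K, d) = 2 - 5*d*(-3) = 2 + 15*d)
r = 220 (r = -2*((-4 - 37) - 69) = -2*(-41 - 69) = -2*(-110) = 220)
w = -25515 (w = 5 + 220*(-116) = 5 - 25520 = -25515)
x(194, 93)/((X*53)) + w/(-42640) = (2 + 15*93)/((548*53)) - 25515/(-42640) = (2 + 1395)/29044 - 25515*(-1/42640) = 1397*(1/29044) + 5103/8528 = 1397/29044 + 5103/8528 = 40031287/61921808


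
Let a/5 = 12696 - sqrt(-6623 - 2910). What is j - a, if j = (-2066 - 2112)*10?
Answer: -105260 + 5*I*sqrt(9533) ≈ -1.0526e+5 + 488.19*I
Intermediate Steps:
j = -41780 (j = -4178*10 = -41780)
a = 63480 - 5*I*sqrt(9533) (a = 5*(12696 - sqrt(-6623 - 2910)) = 5*(12696 - sqrt(-9533)) = 5*(12696 - I*sqrt(9533)) = 63480 - 5*I*sqrt(9533) ≈ 63480.0 - 488.19*I)
j - a = -41780 - (63480 - 5*I*sqrt(9533)) = -41780 + (-63480 + 5*I*sqrt(9533)) = -105260 + 5*I*sqrt(9533)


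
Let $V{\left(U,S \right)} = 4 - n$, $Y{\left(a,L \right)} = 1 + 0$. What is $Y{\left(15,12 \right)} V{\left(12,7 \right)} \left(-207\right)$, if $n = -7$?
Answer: $-2277$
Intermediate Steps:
$Y{\left(a,L \right)} = 1$
$V{\left(U,S \right)} = 11$ ($V{\left(U,S \right)} = 4 - -7 = 4 + 7 = 11$)
$Y{\left(15,12 \right)} V{\left(12,7 \right)} \left(-207\right) = 1 \cdot 11 \left(-207\right) = 11 \left(-207\right) = -2277$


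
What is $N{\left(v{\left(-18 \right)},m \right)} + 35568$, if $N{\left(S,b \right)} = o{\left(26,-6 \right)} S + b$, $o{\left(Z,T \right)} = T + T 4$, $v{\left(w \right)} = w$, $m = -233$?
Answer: $35875$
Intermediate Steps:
$o{\left(Z,T \right)} = 5 T$ ($o{\left(Z,T \right)} = T + 4 T = 5 T$)
$N{\left(S,b \right)} = b - 30 S$ ($N{\left(S,b \right)} = 5 \left(-6\right) S + b = - 30 S + b = b - 30 S$)
$N{\left(v{\left(-18 \right)},m \right)} + 35568 = \left(-233 - -540\right) + 35568 = \left(-233 + 540\right) + 35568 = 307 + 35568 = 35875$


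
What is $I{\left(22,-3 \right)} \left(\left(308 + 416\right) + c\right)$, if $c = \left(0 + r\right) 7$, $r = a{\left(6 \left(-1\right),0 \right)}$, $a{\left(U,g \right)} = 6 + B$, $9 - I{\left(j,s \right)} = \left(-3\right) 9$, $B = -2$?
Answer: $27072$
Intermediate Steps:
$I{\left(j,s \right)} = 36$ ($I{\left(j,s \right)} = 9 - \left(-3\right) 9 = 9 - -27 = 9 + 27 = 36$)
$a{\left(U,g \right)} = 4$ ($a{\left(U,g \right)} = 6 - 2 = 4$)
$r = 4$
$c = 28$ ($c = \left(0 + 4\right) 7 = 4 \cdot 7 = 28$)
$I{\left(22,-3 \right)} \left(\left(308 + 416\right) + c\right) = 36 \left(\left(308 + 416\right) + 28\right) = 36 \left(724 + 28\right) = 36 \cdot 752 = 27072$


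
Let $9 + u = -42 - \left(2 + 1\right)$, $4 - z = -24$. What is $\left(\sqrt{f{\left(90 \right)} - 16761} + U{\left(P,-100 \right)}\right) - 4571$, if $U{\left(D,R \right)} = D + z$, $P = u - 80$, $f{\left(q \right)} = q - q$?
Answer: $-4677 + i \sqrt{16761} \approx -4677.0 + 129.46 i$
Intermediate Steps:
$z = 28$ ($z = 4 - -24 = 4 + 24 = 28$)
$f{\left(q \right)} = 0$
$u = -54$ ($u = -9 - 45 = -54$)
$P = -134$ ($P = -54 - 80 = -134$)
$U{\left(D,R \right)} = 28 + D$ ($U{\left(D,R \right)} = D + 28 = 28 + D$)
$\left(\sqrt{f{\left(90 \right)} - 16761} + U{\left(P,-100 \right)}\right) - 4571 = \left(\sqrt{0 - 16761} + \left(28 - 134\right)\right) - 4571 = \left(\sqrt{-16761} - 106\right) - 4571 = \left(i \sqrt{16761} - 106\right) - 4571 = \left(-106 + i \sqrt{16761}\right) - 4571 = -4677 + i \sqrt{16761}$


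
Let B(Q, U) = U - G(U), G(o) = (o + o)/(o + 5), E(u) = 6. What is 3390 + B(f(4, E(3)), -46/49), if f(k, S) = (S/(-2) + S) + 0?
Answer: 33051244/9751 ≈ 3389.5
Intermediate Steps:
G(o) = 2*o/(5 + o) (G(o) = (2*o)/(5 + o) = 2*o/(5 + o))
f(k, S) = S/2 (f(k, S) = (S*(-½) + S) + 0 = (-S/2 + S) + 0 = S/2 + 0 = S/2)
B(Q, U) = U - 2*U/(5 + U)
3390 + B(f(4, E(3)), -46/49) = 3390 + (-46/49)*(3 - 46/49)/(5 - 46/49) = 3390 + (-46*1/49)*(3 - 46*1/49)/(5 - 46*1/49) = 3390 - 46*(3 - 46/49)/(49*(5 - 46/49)) = 3390 - 46/49*101/49/199/49 = 3390 - 46/49*49/199*101/49 = 3390 - 4646/9751 = 33051244/9751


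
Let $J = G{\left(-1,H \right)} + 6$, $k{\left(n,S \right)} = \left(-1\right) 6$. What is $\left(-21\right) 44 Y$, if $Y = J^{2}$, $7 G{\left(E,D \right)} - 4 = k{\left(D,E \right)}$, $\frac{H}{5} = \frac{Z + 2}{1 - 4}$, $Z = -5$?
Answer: $- \frac{211200}{7} \approx -30171.0$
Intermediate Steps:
$H = 5$ ($H = 5 \frac{-5 + 2}{1 - 4} = 5 \left(- \frac{3}{-3}\right) = 5 \left(\left(-3\right) \left(- \frac{1}{3}\right)\right) = 5 \cdot 1 = 5$)
$k{\left(n,S \right)} = -6$
$G{\left(E,D \right)} = - \frac{2}{7}$ ($G{\left(E,D \right)} = \frac{4}{7} + \frac{1}{7} \left(-6\right) = \frac{4}{7} - \frac{6}{7} = - \frac{2}{7}$)
$J = \frac{40}{7}$ ($J = - \frac{2}{7} + 6 = \frac{40}{7} \approx 5.7143$)
$Y = \frac{1600}{49}$ ($Y = \left(\frac{40}{7}\right)^{2} = \frac{1600}{49} \approx 32.653$)
$\left(-21\right) 44 Y = \left(-21\right) 44 \cdot \frac{1600}{49} = \left(-924\right) \frac{1600}{49} = - \frac{211200}{7}$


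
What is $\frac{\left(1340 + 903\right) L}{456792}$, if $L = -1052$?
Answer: $- \frac{589909}{114198} \approx -5.1657$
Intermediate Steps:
$\frac{\left(1340 + 903\right) L}{456792} = \frac{\left(1340 + 903\right) \left(-1052\right)}{456792} = 2243 \left(-1052\right) \frac{1}{456792} = \left(-2359636\right) \frac{1}{456792} = - \frac{589909}{114198}$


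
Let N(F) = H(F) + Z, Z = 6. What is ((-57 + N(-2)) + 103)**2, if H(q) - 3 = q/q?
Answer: 3136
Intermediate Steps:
H(q) = 4 (H(q) = 3 + q/q = 3 + 1 = 4)
N(F) = 10 (N(F) = 4 + 6 = 10)
((-57 + N(-2)) + 103)**2 = ((-57 + 10) + 103)**2 = (-47 + 103)**2 = 56**2 = 3136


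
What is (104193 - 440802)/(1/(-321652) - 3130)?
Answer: 108270958068/1006770761 ≈ 107.54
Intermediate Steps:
(104193 - 440802)/(1/(-321652) - 3130) = -336609/(-1/321652 - 3130) = -336609/(-1006770761/321652) = -336609*(-321652/1006770761) = 108270958068/1006770761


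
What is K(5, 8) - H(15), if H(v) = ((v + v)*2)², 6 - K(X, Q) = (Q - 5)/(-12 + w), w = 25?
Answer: -46725/13 ≈ -3594.2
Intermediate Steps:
K(X, Q) = 83/13 - Q/13 (K(X, Q) = 6 - (Q - 5)/(-12 + 25) = 6 - (-5 + Q)/13 = 6 - (-5/13 + Q/13) = 6 + (5/13 - Q/13) = 83/13 - Q/13)
H(v) = 16*v² (H(v) = ((2*v)*2)² = (4*v)² = 16*v²)
K(5, 8) - H(15) = (83/13 - 1/13*8) - 16*15² = (83/13 - 8/13) - 16*225 = 75/13 - 1*3600 = 75/13 - 3600 = -46725/13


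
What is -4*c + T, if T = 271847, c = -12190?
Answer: 320607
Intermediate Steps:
-4*c + T = -4*(-12190) + 271847 = 48760 + 271847 = 320607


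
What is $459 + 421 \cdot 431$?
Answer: $181910$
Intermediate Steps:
$459 + 421 \cdot 431 = 459 + 181451 = 181910$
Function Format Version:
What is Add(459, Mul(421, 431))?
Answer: 181910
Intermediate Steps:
Add(459, Mul(421, 431)) = Add(459, 181451) = 181910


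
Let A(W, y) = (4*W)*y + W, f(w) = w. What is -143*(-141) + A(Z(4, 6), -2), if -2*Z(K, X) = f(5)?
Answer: 40361/2 ≈ 20181.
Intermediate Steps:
Z(K, X) = -5/2 (Z(K, X) = -1/2*5 = -5/2)
A(W, y) = W + 4*W*y (A(W, y) = 4*W*y + W = W + 4*W*y)
-143*(-141) + A(Z(4, 6), -2) = -143*(-141) - 5*(1 + 4*(-2))/2 = 20163 - 5*(1 - 8)/2 = 20163 - 5/2*(-7) = 20163 + 35/2 = 40361/2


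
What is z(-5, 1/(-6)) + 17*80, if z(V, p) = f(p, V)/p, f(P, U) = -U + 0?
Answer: 1330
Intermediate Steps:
f(P, U) = -U
z(V, p) = -V/p (z(V, p) = (-V)/p = -V/p)
z(-5, 1/(-6)) + 17*80 = -1*(-5)/1/(-6) + 17*80 = -1*(-5)/1*(-⅙) + 1360 = -1*(-5)/(-⅙) + 1360 = -1*(-5)*(-6) + 1360 = -30 + 1360 = 1330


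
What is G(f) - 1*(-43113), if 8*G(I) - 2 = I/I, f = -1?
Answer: 344907/8 ≈ 43113.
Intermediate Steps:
G(I) = 3/8 (G(I) = ¼ + (I/I)/8 = ¼ + (⅛)*1 = ¼ + ⅛ = 3/8)
G(f) - 1*(-43113) = 3/8 - 1*(-43113) = 3/8 + 43113 = 344907/8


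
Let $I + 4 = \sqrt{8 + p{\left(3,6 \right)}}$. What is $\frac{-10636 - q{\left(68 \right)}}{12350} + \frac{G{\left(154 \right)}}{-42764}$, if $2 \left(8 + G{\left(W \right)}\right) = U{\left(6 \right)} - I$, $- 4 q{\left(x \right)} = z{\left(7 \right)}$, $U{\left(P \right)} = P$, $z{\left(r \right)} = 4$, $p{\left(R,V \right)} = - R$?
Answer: $- \frac{45475809}{52813540} + \frac{\sqrt{5}}{85528} \approx -0.86104$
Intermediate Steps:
$q{\left(x \right)} = -1$ ($q{\left(x \right)} = \left(- \frac{1}{4}\right) 4 = -1$)
$I = -4 + \sqrt{5}$ ($I = -4 + \sqrt{8 - 3} = -4 + \sqrt{5} \approx -1.7639$)
$G{\left(W \right)} = -3 - \frac{\sqrt{5}}{2}$ ($G{\left(W \right)} = -8 + \frac{6 - \left(-4 + \sqrt{5}\right)}{2} = -8 + \frac{6 + \left(4 - \sqrt{5}\right)}{2} = -8 + \frac{10 - \sqrt{5}}{2} = -8 + \left(5 - \frac{\sqrt{5}}{2}\right) = -3 - \frac{\sqrt{5}}{2}$)
$\frac{-10636 - q{\left(68 \right)}}{12350} + \frac{G{\left(154 \right)}}{-42764} = \frac{-10636 - -1}{12350} + \frac{-3 - \frac{\sqrt{5}}{2}}{-42764} = \left(-10636 + 1\right) \frac{1}{12350} + \left(-3 - \frac{\sqrt{5}}{2}\right) \left(- \frac{1}{42764}\right) = \left(-10635\right) \frac{1}{12350} + \left(\frac{3}{42764} + \frac{\sqrt{5}}{85528}\right) = - \frac{2127}{2470} + \left(\frac{3}{42764} + \frac{\sqrt{5}}{85528}\right) = - \frac{45475809}{52813540} + \frac{\sqrt{5}}{85528}$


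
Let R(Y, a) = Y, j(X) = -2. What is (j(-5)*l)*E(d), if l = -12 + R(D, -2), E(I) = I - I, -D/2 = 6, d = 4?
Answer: 0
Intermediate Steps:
D = -12 (D = -2*6 = -12)
E(I) = 0
l = -24 (l = -12 - 12 = -24)
(j(-5)*l)*E(d) = -2*(-24)*0 = 48*0 = 0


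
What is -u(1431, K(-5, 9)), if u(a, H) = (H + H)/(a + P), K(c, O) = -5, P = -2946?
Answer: -2/303 ≈ -0.0066007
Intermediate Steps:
u(a, H) = 2*H/(-2946 + a) (u(a, H) = (H + H)/(a - 2946) = (2*H)/(-2946 + a) = 2*H/(-2946 + a))
-u(1431, K(-5, 9)) = -2*(-5)/(-2946 + 1431) = -2*(-5)/(-1515) = -2*(-5)*(-1)/1515 = -1*2/303 = -2/303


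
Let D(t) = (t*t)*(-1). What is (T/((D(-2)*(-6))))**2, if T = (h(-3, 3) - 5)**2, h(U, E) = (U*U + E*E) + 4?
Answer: 83521/576 ≈ 145.00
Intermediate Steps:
D(t) = -t**2 (D(t) = t**2*(-1) = -t**2)
h(U, E) = 4 + E**2 + U**2 (h(U, E) = (U**2 + E**2) + 4 = (E**2 + U**2) + 4 = 4 + E**2 + U**2)
T = 289 (T = ((4 + 3**2 + (-3)**2) - 5)**2 = ((4 + 9 + 9) - 5)**2 = (22 - 5)**2 = 17**2 = 289)
(T/((D(-2)*(-6))))**2 = (289/((-1*(-2)**2*(-6))))**2 = (289/((-1*4*(-6))))**2 = (289/((-4*(-6))))**2 = (289/24)**2 = 83521/576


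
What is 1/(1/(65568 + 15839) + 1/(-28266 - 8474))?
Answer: -2990893180/44667 ≈ -66960.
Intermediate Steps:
1/(1/(65568 + 15839) + 1/(-28266 - 8474)) = 1/(1/81407 + 1/(-36740)) = 1/(1/81407 - 1/36740) = 1/(-44667/2990893180) = -2990893180/44667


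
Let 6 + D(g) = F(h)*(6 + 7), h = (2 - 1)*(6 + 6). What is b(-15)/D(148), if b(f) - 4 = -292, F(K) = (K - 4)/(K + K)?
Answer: 864/5 ≈ 172.80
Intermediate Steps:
h = 12 (h = 1*12 = 12)
F(K) = (-4 + K)/(2*K) (F(K) = (-4 + K)/((2*K)) = (-4 + K)*(1/(2*K)) = (-4 + K)/(2*K))
b(f) = -288 (b(f) = 4 - 292 = -288)
D(g) = -5/3 (D(g) = -6 + ((½)*(-4 + 12)/12)*(6 + 7) = -6 + ((½)*(1/12)*8)*13 = -6 + (⅓)*13 = -6 + 13/3 = -5/3)
b(-15)/D(148) = -288/(-5/3) = -288*(-⅗) = 864/5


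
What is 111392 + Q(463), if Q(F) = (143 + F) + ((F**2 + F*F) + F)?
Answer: 541199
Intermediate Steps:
Q(F) = 143 + 2*F + 2*F**2 (Q(F) = (143 + F) + ((F**2 + F**2) + F) = (143 + F) + (2*F**2 + F) = (143 + F) + (F + 2*F**2) = 143 + 2*F + 2*F**2)
111392 + Q(463) = 111392 + (143 + 2*463 + 2*463**2) = 111392 + (143 + 926 + 2*214369) = 111392 + (143 + 926 + 428738) = 111392 + 429807 = 541199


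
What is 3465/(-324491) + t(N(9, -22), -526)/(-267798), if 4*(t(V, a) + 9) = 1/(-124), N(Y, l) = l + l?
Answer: -458799502405/43101428245728 ≈ -0.010645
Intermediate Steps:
N(Y, l) = 2*l
t(V, a) = -4465/496 (t(V, a) = -9 + (¼)/(-124) = -9 + (¼)*(-1/124) = -9 - 1/496 = -4465/496)
3465/(-324491) + t(N(9, -22), -526)/(-267798) = 3465/(-324491) - 4465/496/(-267798) = 3465*(-1/324491) - 4465/496*(-1/267798) = -3465/324491 + 4465/132827808 = -458799502405/43101428245728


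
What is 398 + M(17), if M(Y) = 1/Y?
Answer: 6767/17 ≈ 398.06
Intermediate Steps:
398 + M(17) = 398 + 1/17 = 6767/17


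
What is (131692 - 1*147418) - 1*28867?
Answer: -44593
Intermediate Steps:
(131692 - 1*147418) - 1*28867 = (131692 - 147418) - 28867 = -15726 - 28867 = -44593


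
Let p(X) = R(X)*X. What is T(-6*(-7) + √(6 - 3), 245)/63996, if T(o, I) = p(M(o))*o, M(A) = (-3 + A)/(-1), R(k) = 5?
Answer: -2735/21332 - 135*√3/21332 ≈ -0.13917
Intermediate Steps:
M(A) = 3 - A (M(A) = (-3 + A)*(-1) = 3 - A)
p(X) = 5*X
T(o, I) = o*(15 - 5*o) (T(o, I) = (5*(3 - o))*o = (15 - 5*o)*o = o*(15 - 5*o))
T(-6*(-7) + √(6 - 3), 245)/63996 = (5*(-6*(-7) + √(6 - 3))*(3 - (-6*(-7) + √(6 - 3))))/63996 = (5*(42 + √3)*(3 - (42 + √3)))*(1/63996) = (5*(42 + √3)*(3 + (-42 - √3)))*(1/63996) = (5*(42 + √3)*(-39 - √3))*(1/63996) = (5*(-39 - √3)*(42 + √3))*(1/63996) = 5*(-39 - √3)*(42 + √3)/63996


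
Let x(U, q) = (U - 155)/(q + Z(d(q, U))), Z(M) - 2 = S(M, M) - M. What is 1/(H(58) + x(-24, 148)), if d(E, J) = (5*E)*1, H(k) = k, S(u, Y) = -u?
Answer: 1330/77319 ≈ 0.017201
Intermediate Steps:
d(E, J) = 5*E
Z(M) = 2 - 2*M (Z(M) = 2 + (-M - M) = 2 - 2*M)
x(U, q) = (-155 + U)/(2 - 9*q) (x(U, q) = (U - 155)/(q + (2 - 10*q)) = (-155 + U)/(q + (2 - 10*q)) = (-155 + U)/(2 - 9*q))
1/(H(58) + x(-24, 148)) = 1/(58 + (155 - 1*(-24))/(-2 + 9*148)) = 1/(58 + (155 + 24)/(-2 + 1332)) = 1/(58 + 179/1330) = 1/(77319/1330) = 1330/77319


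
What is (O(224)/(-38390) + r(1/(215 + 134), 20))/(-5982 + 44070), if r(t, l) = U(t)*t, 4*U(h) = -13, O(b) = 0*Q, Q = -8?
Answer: -13/53170848 ≈ -2.4449e-7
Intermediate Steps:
O(b) = 0 (O(b) = 0*(-8) = 0)
U(h) = -13/4 (U(h) = (1/4)*(-13) = -13/4)
r(t, l) = -13*t/4
(O(224)/(-38390) + r(1/(215 + 134), 20))/(-5982 + 44070) = (0/(-38390) - 13/(4*(215 + 134)))/(-5982 + 44070) = (0*(-1/38390) - 13/4/349)/38088 = (0 - 13/4*1/349)*(1/38088) = (0 - 13/1396)*(1/38088) = -13/1396*1/38088 = -13/53170848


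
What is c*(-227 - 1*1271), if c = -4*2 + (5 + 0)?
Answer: 4494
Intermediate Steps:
c = -3 (c = -8 + 5 = -3)
c*(-227 - 1*1271) = -3*(-227 - 1*1271) = -3*(-227 - 1271) = -3*(-1498) = 4494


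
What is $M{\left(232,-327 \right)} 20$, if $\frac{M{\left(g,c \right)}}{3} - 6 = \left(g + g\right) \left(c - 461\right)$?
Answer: $-21937560$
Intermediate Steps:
$M{\left(g,c \right)} = 18 + 6 g \left(-461 + c\right)$ ($M{\left(g,c \right)} = 18 + 3 \left(g + g\right) \left(c - 461\right) = 18 + 3 \cdot 2 g \left(-461 + c\right) = 18 + 6 g \left(-461 + c\right)$)
$M{\left(232,-327 \right)} 20 = \left(18 - 641712 + 6 \left(-327\right) 232\right) 20 = \left(18 - 641712 - 455184\right) 20 = \left(-1096878\right) 20 = -21937560$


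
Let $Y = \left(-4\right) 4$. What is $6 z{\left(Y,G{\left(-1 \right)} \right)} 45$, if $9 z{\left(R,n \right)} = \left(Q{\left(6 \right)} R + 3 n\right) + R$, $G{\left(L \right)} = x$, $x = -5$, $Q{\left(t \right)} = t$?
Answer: $-3810$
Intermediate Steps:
$Y = -16$
$G{\left(L \right)} = -5$
$z{\left(R,n \right)} = \frac{n}{3} + \frac{7 R}{9}$ ($z{\left(R,n \right)} = \frac{\left(6 R + 3 n\right) + R}{9} = \frac{\left(3 n + 6 R\right) + R}{9} = \frac{3 n + 7 R}{9} = \frac{n}{3} + \frac{7 R}{9}$)
$6 z{\left(Y,G{\left(-1 \right)} \right)} 45 = 6 \left(\frac{1}{3} \left(-5\right) + \frac{7}{9} \left(-16\right)\right) 45 = 6 \left(- \frac{5}{3} - \frac{112}{9}\right) 45 = 6 \left(- \frac{127}{9}\right) 45 = \left(- \frac{254}{3}\right) 45 = -3810$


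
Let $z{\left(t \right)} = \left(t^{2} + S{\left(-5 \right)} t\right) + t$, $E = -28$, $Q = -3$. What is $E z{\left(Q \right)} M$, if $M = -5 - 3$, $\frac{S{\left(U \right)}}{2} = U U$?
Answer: $-32256$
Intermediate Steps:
$S{\left(U \right)} = 2 U^{2}$ ($S{\left(U \right)} = 2 U U = 2 U^{2}$)
$z{\left(t \right)} = t^{2} + 51 t$ ($z{\left(t \right)} = \left(t^{2} + 2 \left(-5\right)^{2} t\right) + t = \left(t^{2} + 2 \cdot 25 t\right) + t = \left(t^{2} + 50 t\right) + t = t^{2} + 51 t$)
$M = -8$ ($M = -5 - 3 = -8$)
$E z{\left(Q \right)} M = - 28 \left(- 3 \left(51 - 3\right)\right) \left(-8\right) = - 28 \left(\left(-3\right) 48\right) \left(-8\right) = \left(-28\right) \left(-144\right) \left(-8\right) = 4032 \left(-8\right) = -32256$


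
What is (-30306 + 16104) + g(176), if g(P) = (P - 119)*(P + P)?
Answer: 5862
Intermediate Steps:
g(P) = 2*P*(-119 + P) (g(P) = (-119 + P)*(2*P) = 2*P*(-119 + P))
(-30306 + 16104) + g(176) = (-30306 + 16104) + 2*176*(-119 + 176) = -14202 + 2*176*57 = -14202 + 20064 = 5862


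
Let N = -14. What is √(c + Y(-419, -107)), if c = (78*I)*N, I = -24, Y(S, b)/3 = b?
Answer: √25887 ≈ 160.89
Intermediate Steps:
Y(S, b) = 3*b
c = 26208 (c = (78*(-24))*(-14) = -1872*(-14) = 26208)
√(c + Y(-419, -107)) = √(26208 + 3*(-107)) = √(26208 - 321) = √25887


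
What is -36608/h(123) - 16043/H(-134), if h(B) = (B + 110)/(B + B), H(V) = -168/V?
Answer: -1006914985/19572 ≈ -51447.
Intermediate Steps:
h(B) = (110 + B)/(2*B) (h(B) = (110 + B)/((2*B)) = (110 + B)*(1/(2*B)) = (110 + B)/(2*B))
-36608/h(123) - 16043/H(-134) = -36608*246/(110 + 123) - 16043/((-168/(-134))) = -36608/((½)*(1/123)*233) - 16043/((-168*(-1/134))) = -36608/233/246 - 16043/84/67 = -36608*246/233 - 16043*67/84 = -9005568/233 - 1074881/84 = -1006914985/19572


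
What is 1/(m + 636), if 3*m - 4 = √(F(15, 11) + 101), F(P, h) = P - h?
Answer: 5736/3655639 - 3*√105/3655639 ≈ 0.0015607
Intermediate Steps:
m = 4/3 + √105/3 (m = 4/3 + √((15 - 1*11) + 101)/3 = 4/3 + √((15 - 11) + 101)/3 = 4/3 + √(4 + 101)/3 = 4/3 + √105/3 ≈ 4.7490)
1/(m + 636) = 1/((4/3 + √105/3) + 636) = 1/(1912/3 + √105/3)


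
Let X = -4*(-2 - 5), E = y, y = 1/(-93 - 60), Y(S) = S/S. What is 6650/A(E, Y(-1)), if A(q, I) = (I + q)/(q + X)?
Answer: 749525/4 ≈ 1.8738e+5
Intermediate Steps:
Y(S) = 1
y = -1/153 (y = 1/(-153) = -1/153 ≈ -0.0065359)
E = -1/153 ≈ -0.0065359
X = 28 (X = -4*(-7) = 28)
A(q, I) = (I + q)/(28 + q) (A(q, I) = (I + q)/(q + 28) = (I + q)/(28 + q))
6650/A(E, Y(-1)) = 6650/(((1 - 1/153)/(28 - 1/153))) = 6650/(((152/153)/(4283/153))) = 6650/(((153/4283)*(152/153))) = 6650/(152/4283) = 6650*(4283/152) = 749525/4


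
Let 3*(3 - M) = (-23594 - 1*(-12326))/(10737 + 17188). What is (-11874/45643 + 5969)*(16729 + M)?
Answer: 9791697964861016/98044675 ≈ 9.9870e+7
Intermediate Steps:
M = 87531/27925 (M = 3 - (-23594 - 1*(-12326))/(3*(10737 + 17188)) = 3 - (-23594 + 12326)/(3*27925) = 3 - (-3756)/27925 = 3 - ⅓*(-11268/27925) = 3 + 3756/27925 = 87531/27925 ≈ 3.1345)
(-11874/45643 + 5969)*(16729 + M) = (-11874/45643 + 5969)*(16729 + 87531/27925) = (-11874*1/45643 + 5969)*(467244856/27925) = (-11874/45643 + 5969)*(467244856/27925) = (272431193/45643)*(467244856/27925) = 9791697964861016/98044675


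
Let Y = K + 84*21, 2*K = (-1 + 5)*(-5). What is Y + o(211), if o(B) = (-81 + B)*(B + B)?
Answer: 56614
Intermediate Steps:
K = -10 (K = ((-1 + 5)*(-5))/2 = (4*(-5))/2 = (1/2)*(-20) = -10)
o(B) = 2*B*(-81 + B) (o(B) = (-81 + B)*(2*B) = 2*B*(-81 + B))
Y = 1754 (Y = -10 + 84*21 = -10 + 1764 = 1754)
Y + o(211) = 1754 + 2*211*(-81 + 211) = 1754 + 2*211*130 = 1754 + 54860 = 56614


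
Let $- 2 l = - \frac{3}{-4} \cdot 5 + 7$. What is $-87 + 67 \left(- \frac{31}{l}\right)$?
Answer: $\frac{12875}{43} \approx 299.42$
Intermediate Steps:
$l = - \frac{43}{8}$ ($l = - \frac{- \frac{3}{-4} \cdot 5 + 7}{2} = - \frac{\left(-3\right) \left(- \frac{1}{4}\right) 5 + 7}{2} = - \frac{\frac{3}{4} \cdot 5 + 7}{2} = - \frac{\frac{15}{4} + 7}{2} = \left(- \frac{1}{2}\right) \frac{43}{4} = - \frac{43}{8} \approx -5.375$)
$-87 + 67 \left(- \frac{31}{l}\right) = -87 + 67 \left(- \frac{31}{- \frac{43}{8}}\right) = -87 + 67 \left(\left(-31\right) \left(- \frac{8}{43}\right)\right) = -87 + 67 \cdot \frac{248}{43} = -87 + \frac{16616}{43} = \frac{12875}{43}$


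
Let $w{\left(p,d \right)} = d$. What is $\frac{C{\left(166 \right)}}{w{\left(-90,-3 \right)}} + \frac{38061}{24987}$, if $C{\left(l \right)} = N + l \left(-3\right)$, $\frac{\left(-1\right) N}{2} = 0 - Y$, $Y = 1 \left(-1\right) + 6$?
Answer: $\frac{4102613}{24987} \approx 164.19$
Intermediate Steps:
$Y = 5$ ($Y = -1 + 6 = 5$)
$N = 10$ ($N = - 2 \left(0 - 5\right) = \left(-2\right) \left(-5\right) = 10$)
$C{\left(l \right)} = 10 - 3 l$ ($C{\left(l \right)} = 10 + l \left(-3\right) = 10 - 3 l$)
$\frac{C{\left(166 \right)}}{w{\left(-90,-3 \right)}} + \frac{38061}{24987} = \frac{10 - 498}{-3} + \frac{38061}{24987} = \left(10 - 498\right) \left(- \frac{1}{3}\right) + 38061 \cdot \frac{1}{24987} = \left(-488\right) \left(- \frac{1}{3}\right) + \frac{12687}{8329} = \frac{488}{3} + \frac{12687}{8329} = \frac{4102613}{24987}$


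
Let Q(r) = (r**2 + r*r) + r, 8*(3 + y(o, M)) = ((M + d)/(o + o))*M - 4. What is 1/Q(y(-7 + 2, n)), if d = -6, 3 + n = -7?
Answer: 1/55 ≈ 0.018182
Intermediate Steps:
n = -10 (n = -3 - 7 = -10)
y(o, M) = -7/2 + M*(-6 + M)/(16*o) (y(o, M) = -3 + (((M - 6)/(o + o))*M - 4)/8 = -3 + (((-6 + M)/((2*o)))*M - 4)/8 = -3 + (((-6 + M)*(1/(2*o)))*M - 4)/8 = -3 + (((-6 + M)/(2*o))*M - 4)/8 = -3 + (M*(-6 + M)/(2*o) - 4)/8 = -3 + (-4 + M*(-6 + M)/(2*o))/8 = -3 + (-1/2 + M*(-6 + M)/(16*o)) = -7/2 + M*(-6 + M)/(16*o))
Q(r) = r + 2*r**2 (Q(r) = (r**2 + r**2) + r = 2*r**2 + r = r + 2*r**2)
1/Q(y(-7 + 2, n)) = 1/((((-10)**2 - 56*(-7 + 2) - 6*(-10))/(16*(-7 + 2)))*(1 + 2*(((-10)**2 - 56*(-7 + 2) - 6*(-10))/(16*(-7 + 2))))) = 1/(((1/16)*(100 - 56*(-5) + 60)/(-5))*(1 + 2*((1/16)*(100 - 56*(-5) + 60)/(-5)))) = 1/(((1/16)*(-1/5)*(100 + 280 + 60))*(1 + 2*((1/16)*(-1/5)*(100 + 280 + 60)))) = 1/(((1/16)*(-1/5)*440)*(1 + 2*((1/16)*(-1/5)*440))) = 1/(-11*(1 + 2*(-11/2))/2) = 1/(-11*(1 - 11)/2) = 1/(-11/2*(-10)) = 1/55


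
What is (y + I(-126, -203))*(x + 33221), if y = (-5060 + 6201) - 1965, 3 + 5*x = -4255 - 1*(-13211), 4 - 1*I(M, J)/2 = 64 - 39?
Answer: -151600228/5 ≈ -3.0320e+7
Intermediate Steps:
I(M, J) = -42 (I(M, J) = 8 - 2*(64 - 39) = 8 - 2*25 = 8 - 50 = -42)
x = 8953/5 (x = -⅗ + (-4255 - 1*(-13211))/5 = -⅗ + (-4255 + 13211)/5 = -⅗ + (⅕)*8956 = -⅗ + 8956/5 = 8953/5 ≈ 1790.6)
y = -824 (y = 1141 - 1965 = -824)
(y + I(-126, -203))*(x + 33221) = (-824 - 42)*(8953/5 + 33221) = -866*175058/5 = -151600228/5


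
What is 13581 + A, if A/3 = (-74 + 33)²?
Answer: 18624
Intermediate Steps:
A = 5043 (A = 3*(-74 + 33)² = 3*(-41)² = 3*1681 = 5043)
13581 + A = 13581 + 5043 = 18624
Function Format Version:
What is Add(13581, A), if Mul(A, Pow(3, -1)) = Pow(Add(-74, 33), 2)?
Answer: 18624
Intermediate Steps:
A = 5043 (A = Mul(3, Pow(Add(-74, 33), 2)) = Mul(3, Pow(-41, 2)) = Mul(3, 1681) = 5043)
Add(13581, A) = Add(13581, 5043) = 18624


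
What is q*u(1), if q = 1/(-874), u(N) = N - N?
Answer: 0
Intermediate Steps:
u(N) = 0
q = -1/874 ≈ -0.0011442
q*u(1) = -1/874*0 = 0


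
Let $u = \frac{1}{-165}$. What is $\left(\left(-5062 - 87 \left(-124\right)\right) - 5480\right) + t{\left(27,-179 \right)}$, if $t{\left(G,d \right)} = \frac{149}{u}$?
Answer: $-24339$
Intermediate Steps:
$u = - \frac{1}{165} \approx -0.0060606$
$t{\left(G,d \right)} = -24585$ ($t{\left(G,d \right)} = \frac{149}{- \frac{1}{165}} = 149 \left(-165\right) = -24585$)
$\left(\left(-5062 - 87 \left(-124\right)\right) - 5480\right) + t{\left(27,-179 \right)} = \left(\left(-5062 - 87 \left(-124\right)\right) - 5480\right) - 24585 = \left(\left(-5062 - -10788\right) - 5480\right) - 24585 = \left(\left(-5062 + 10788\right) - 5480\right) - 24585 = \left(5726 - 5480\right) - 24585 = 246 - 24585 = -24339$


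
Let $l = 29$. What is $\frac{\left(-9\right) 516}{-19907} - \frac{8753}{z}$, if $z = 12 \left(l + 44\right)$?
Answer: $- \frac{170177827}{17438532} \approx -9.7587$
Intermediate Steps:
$z = 876$ ($z = 12 \left(29 + 44\right) = 12 \cdot 73 = 876$)
$\frac{\left(-9\right) 516}{-19907} - \frac{8753}{z} = \frac{\left(-9\right) 516}{-19907} - \frac{8753}{876} = \left(-4644\right) \left(- \frac{1}{19907}\right) - \frac{8753}{876} = \frac{4644}{19907} - \frac{8753}{876} = - \frac{170177827}{17438532}$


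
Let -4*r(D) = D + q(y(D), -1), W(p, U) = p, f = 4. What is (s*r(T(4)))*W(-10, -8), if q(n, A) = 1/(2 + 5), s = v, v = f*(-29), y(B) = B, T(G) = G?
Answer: -8410/7 ≈ -1201.4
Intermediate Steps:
v = -116 (v = 4*(-29) = -116)
s = -116
q(n, A) = ⅐ (q(n, A) = 1/7 = ⅐)
r(D) = -1/28 - D/4 (r(D) = -(D + ⅐)/4 = -(⅐ + D)/4 = -1/28 - D/4)
(s*r(T(4)))*W(-10, -8) = -116*(-1/28 - ¼*4)*(-10) = -116*(-1/28 - 1)*(-10) = -116*(-29/28)*(-10) = (841/7)*(-10) = -8410/7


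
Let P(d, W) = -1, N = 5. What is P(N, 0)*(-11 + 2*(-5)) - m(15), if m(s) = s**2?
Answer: -204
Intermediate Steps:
P(N, 0)*(-11 + 2*(-5)) - m(15) = -(-11 + 2*(-5)) - 1*15**2 = -(-11 - 10) - 1*225 = -1*(-21) - 225 = 21 - 225 = -204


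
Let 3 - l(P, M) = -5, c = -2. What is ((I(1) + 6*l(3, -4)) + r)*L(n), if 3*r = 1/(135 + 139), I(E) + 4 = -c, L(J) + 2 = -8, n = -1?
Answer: -189065/411 ≈ -460.01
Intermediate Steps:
l(P, M) = 8 (l(P, M) = 3 - 1*(-5) = 3 + 5 = 8)
L(J) = -10 (L(J) = -2 - 8 = -10)
I(E) = -2 (I(E) = -4 - 1*(-2) = -4 + 2 = -2)
r = 1/822 (r = 1/(3*(135 + 139)) = (1/3)/274 = (1/3)*(1/274) = 1/822 ≈ 0.0012165)
((I(1) + 6*l(3, -4)) + r)*L(n) = ((-2 + 6*8) + 1/822)*(-10) = ((-2 + 48) + 1/822)*(-10) = (46 + 1/822)*(-10) = (37813/822)*(-10) = -189065/411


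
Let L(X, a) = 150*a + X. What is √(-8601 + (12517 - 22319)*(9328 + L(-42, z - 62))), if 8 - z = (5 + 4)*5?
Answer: √54529727 ≈ 7384.4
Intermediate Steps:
z = -37 (z = 8 - (5 + 4)*5 = 8 - 9*5 = 8 - 1*45 = 8 - 45 = -37)
L(X, a) = X + 150*a
√(-8601 + (12517 - 22319)*(9328 + L(-42, z - 62))) = √(-8601 + (12517 - 22319)*(9328 + (-42 + 150*(-37 - 62)))) = √(-8601 - 9802*(9328 + (-42 + 150*(-99)))) = √(-8601 - 9802*(9328 + (-42 - 14850))) = √(-8601 - 9802*(9328 - 14892)) = √(-8601 - 9802*(-5564)) = √(-8601 + 54538328) = √54529727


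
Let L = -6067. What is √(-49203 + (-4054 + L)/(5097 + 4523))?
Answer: I*√1138389869305/4810 ≈ 221.82*I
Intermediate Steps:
√(-49203 + (-4054 + L)/(5097 + 4523)) = √(-49203 + (-4054 - 6067)/(5097 + 4523)) = √(-49203 - 10121/9620) = √(-473342981/9620) = I*√1138389869305/4810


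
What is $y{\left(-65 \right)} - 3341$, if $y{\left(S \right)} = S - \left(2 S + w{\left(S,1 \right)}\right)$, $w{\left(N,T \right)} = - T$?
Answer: $-3275$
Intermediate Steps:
$y{\left(S \right)} = 1 - S$ ($y{\left(S \right)} = S - \left(2 S - 1\right) = S - \left(-1 + 2 S\right) = 1 - S$)
$y{\left(-65 \right)} - 3341 = \left(1 - -65\right) - 3341 = \left(1 + 65\right) - 3341 = 66 - 3341 = -3275$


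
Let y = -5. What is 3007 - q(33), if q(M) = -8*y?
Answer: 2967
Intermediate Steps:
q(M) = 40 (q(M) = -8*(-5) = 40)
3007 - q(33) = 3007 - 1*40 = 3007 - 40 = 2967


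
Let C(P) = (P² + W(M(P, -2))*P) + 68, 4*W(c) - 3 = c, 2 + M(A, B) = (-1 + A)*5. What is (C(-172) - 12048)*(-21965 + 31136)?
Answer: 502167276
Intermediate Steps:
M(A, B) = -7 + 5*A (M(A, B) = -2 + (-1 + A)*5 = -2 + (-5 + 5*A) = -7 + 5*A)
W(c) = ¾ + c/4
C(P) = 68 + P² + P*(-1 + 5*P/4) (C(P) = (P² + (¾ + (-7 + 5*P)/4)*P) + 68 = (P² + (¾ + (-7/4 + 5*P/4))*P) + 68 = (P² + (-1 + 5*P/4)*P) + 68 = (P² + P*(-1 + 5*P/4)) + 68 = 68 + P² + P*(-1 + 5*P/4))
(C(-172) - 12048)*(-21965 + 31136) = ((68 - 1*(-172) + (9/4)*(-172)²) - 12048)*(-21965 + 31136) = ((68 + 172 + (9/4)*29584) - 12048)*9171 = ((68 + 172 + 66564) - 12048)*9171 = (66804 - 12048)*9171 = 54756*9171 = 502167276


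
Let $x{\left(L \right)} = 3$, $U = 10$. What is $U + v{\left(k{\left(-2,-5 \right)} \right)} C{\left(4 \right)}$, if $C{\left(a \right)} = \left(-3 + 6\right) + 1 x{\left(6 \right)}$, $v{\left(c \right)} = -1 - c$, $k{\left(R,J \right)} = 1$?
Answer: $-2$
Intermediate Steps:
$C{\left(a \right)} = 6$ ($C{\left(a \right)} = \left(-3 + 6\right) + 1 \cdot 3 = 3 + 3 = 6$)
$U + v{\left(k{\left(-2,-5 \right)} \right)} C{\left(4 \right)} = 10 + \left(-1 - 1\right) 6 = 10 - 12 = -2$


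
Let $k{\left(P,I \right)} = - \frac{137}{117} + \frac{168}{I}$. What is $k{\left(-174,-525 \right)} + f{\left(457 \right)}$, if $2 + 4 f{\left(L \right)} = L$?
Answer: $\frac{1313431}{11700} \approx 112.26$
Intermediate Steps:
$k{\left(P,I \right)} = - \frac{137}{117} + \frac{168}{I}$ ($k{\left(P,I \right)} = \left(-137\right) \frac{1}{117} + \frac{168}{I} = - \frac{137}{117} + \frac{168}{I}$)
$f{\left(L \right)} = - \frac{1}{2} + \frac{L}{4}$
$k{\left(-174,-525 \right)} + f{\left(457 \right)} = \left(- \frac{137}{117} + \frac{168}{-525}\right) + \left(- \frac{1}{2} + \frac{1}{4} \cdot 457\right) = \left(- \frac{137}{117} + 168 \left(- \frac{1}{525}\right)\right) + \left(- \frac{1}{2} + \frac{457}{4}\right) = \left(- \frac{137}{117} - \frac{8}{25}\right) + \frac{455}{4} = - \frac{4361}{2925} + \frac{455}{4} = \frac{1313431}{11700}$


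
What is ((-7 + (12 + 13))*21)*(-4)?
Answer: -1512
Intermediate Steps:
((-7 + (12 + 13))*21)*(-4) = ((-7 + 25)*21)*(-4) = (18*21)*(-4) = 378*(-4) = -1512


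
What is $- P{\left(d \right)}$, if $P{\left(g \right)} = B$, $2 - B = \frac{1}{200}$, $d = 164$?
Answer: $- \frac{399}{200} \approx -1.995$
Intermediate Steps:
$B = \frac{399}{200}$ ($B = 2 - \frac{1}{200} = \frac{399}{200} \approx 1.995$)
$P{\left(g \right)} = \frac{399}{200}$
$- P{\left(d \right)} = \left(-1\right) \frac{399}{200} = - \frac{399}{200}$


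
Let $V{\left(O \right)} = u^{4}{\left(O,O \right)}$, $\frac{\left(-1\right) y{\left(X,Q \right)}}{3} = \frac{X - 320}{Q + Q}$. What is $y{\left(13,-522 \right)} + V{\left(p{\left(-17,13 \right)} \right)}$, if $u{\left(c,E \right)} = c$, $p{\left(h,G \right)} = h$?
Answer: $\frac{29065001}{348} \approx 83520.0$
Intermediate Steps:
$y{\left(X,Q \right)} = - \frac{3 \left(-320 + X\right)}{2 Q}$ ($y{\left(X,Q \right)} = - 3 \frac{X - 320}{Q + Q} = - 3 \frac{-320 + X}{2 Q} = - \frac{3 \left(-320 + X\right)}{2 Q}$)
$V{\left(O \right)} = O^{4}$
$y{\left(13,-522 \right)} + V{\left(p{\left(-17,13 \right)} \right)} = \frac{3 \left(320 - 13\right)}{2 \left(-522\right)} + \left(-17\right)^{4} = \frac{3}{2} \left(- \frac{1}{522}\right) \left(320 - 13\right) + 83521 = \frac{3}{2} \left(- \frac{1}{522}\right) 307 + 83521 = - \frac{307}{348} + 83521 = \frac{29065001}{348}$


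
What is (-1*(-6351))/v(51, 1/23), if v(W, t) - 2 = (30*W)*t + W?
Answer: 146073/2749 ≈ 53.137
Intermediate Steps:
v(W, t) = 2 + W + 30*W*t (v(W, t) = 2 + ((30*W)*t + W) = 2 + (30*W*t + W) = 2 + (W + 30*W*t) = 2 + W + 30*W*t)
(-1*(-6351))/v(51, 1/23) = (-1*(-6351))/(2 + 51 + 30*51/23) = 6351/(2 + 51 + 30*51*(1/23)) = 6351/(2 + 51 + 1530/23) = 6351/(2749/23) = 6351*(23/2749) = 146073/2749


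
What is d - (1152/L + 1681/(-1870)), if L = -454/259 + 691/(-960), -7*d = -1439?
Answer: 5411054075073/8047849810 ≈ 672.36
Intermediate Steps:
d = 1439/7 (d = -⅐*(-1439) = 1439/7 ≈ 205.57)
L = -614809/248640 (L = -454*1/259 + 691*(-1/960) = -454/259 - 691/960 = -614809/248640 ≈ -2.4727)
d - (1152/L + 1681/(-1870)) = 1439/7 - (1152/(-614809/248640) + 1681/(-1870)) = 1439/7 - (1152*(-248640/614809) + 1681*(-1/1870)) = 1439/7 - (-286433280/614809 - 1681/1870) = 1439/7 - 1*(-536663727529/1149692830) = 1439/7 + 536663727529/1149692830 = 5411054075073/8047849810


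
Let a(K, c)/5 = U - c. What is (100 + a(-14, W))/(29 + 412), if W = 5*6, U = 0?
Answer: -50/441 ≈ -0.11338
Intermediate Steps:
W = 30
a(K, c) = -5*c (a(K, c) = 5*(0 - c) = 5*(-c) = -5*c)
(100 + a(-14, W))/(29 + 412) = (100 - 5*30)/(29 + 412) = (100 - 150)/441 = -50*1/441 = -50/441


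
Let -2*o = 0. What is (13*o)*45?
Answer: 0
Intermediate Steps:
o = 0 (o = -1/2*0 = 0)
(13*o)*45 = (13*0)*45 = 0*45 = 0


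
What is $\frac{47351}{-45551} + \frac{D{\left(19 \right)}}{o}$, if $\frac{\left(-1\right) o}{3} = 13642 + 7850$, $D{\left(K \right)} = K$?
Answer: $- \frac{3053868545}{2936946276} \approx -1.0398$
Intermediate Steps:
$o = -64476$ ($o = - 3 \left(13642 + 7850\right) = \left(-3\right) 21492 = -64476$)
$\frac{47351}{-45551} + \frac{D{\left(19 \right)}}{o} = \frac{47351}{-45551} + \frac{19}{-64476} = 47351 \left(- \frac{1}{45551}\right) + 19 \left(- \frac{1}{64476}\right) = - \frac{47351}{45551} - \frac{19}{64476} = - \frac{3053868545}{2936946276}$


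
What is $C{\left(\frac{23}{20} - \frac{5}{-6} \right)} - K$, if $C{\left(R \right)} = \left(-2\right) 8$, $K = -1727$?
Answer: $1711$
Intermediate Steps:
$C{\left(R \right)} = -16$
$C{\left(\frac{23}{20} - \frac{5}{-6} \right)} - K = -16 - -1727 = -16 + 1727 = 1711$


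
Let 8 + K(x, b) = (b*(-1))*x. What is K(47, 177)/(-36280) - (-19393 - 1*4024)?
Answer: 849577087/36280 ≈ 23417.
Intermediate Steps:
K(x, b) = -8 - b*x (K(x, b) = -8 + (b*(-1))*x = -8 + (-b)*x = -8 - b*x)
K(47, 177)/(-36280) - (-19393 - 1*4024) = (-8 - 1*177*47)/(-36280) - (-19393 - 1*4024) = (-8 - 8319)*(-1/36280) - (-19393 - 4024) = -8327*(-1/36280) - 1*(-23417) = 8327/36280 + 23417 = 849577087/36280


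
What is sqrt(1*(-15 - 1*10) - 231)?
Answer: 16*I ≈ 16.0*I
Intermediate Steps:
sqrt(1*(-15 - 1*10) - 231) = sqrt(1*(-15 - 10) - 231) = sqrt(1*(-25) - 231) = sqrt(-25 - 231) = sqrt(-256) = 16*I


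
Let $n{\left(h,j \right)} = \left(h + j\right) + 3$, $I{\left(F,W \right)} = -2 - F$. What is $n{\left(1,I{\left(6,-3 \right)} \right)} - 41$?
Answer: $-45$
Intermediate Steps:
$n{\left(h,j \right)} = 3 + h + j$
$n{\left(1,I{\left(6,-3 \right)} \right)} - 41 = \left(3 + 1 - 8\right) - 41 = -4 - 41 = -45$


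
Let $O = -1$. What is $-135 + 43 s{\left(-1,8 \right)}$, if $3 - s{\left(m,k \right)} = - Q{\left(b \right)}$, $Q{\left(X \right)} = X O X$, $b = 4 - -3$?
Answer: $-2113$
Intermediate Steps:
$b = 7$ ($b = 4 + 3 = 7$)
$Q{\left(X \right)} = - X^{2}$ ($Q{\left(X \right)} = X \left(-1\right) X = - X X = - X^{2}$)
$s{\left(m,k \right)} = -46$ ($s{\left(m,k \right)} = 3 - - \left(-1\right) 7^{2} = 3 - - \left(-1\right) 49 = 3 - \left(-1\right) \left(-49\right) = 3 - 49 = -46$)
$-135 + 43 s{\left(-1,8 \right)} = -135 + 43 \left(-46\right) = -135 - 1978 = -2113$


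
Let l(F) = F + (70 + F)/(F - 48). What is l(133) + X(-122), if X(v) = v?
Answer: 1138/85 ≈ 13.388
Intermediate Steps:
l(F) = F + (70 + F)/(-48 + F)
l(133) + X(-122) = (70 + 133² - 47*133)/(-48 + 133) - 122 = (70 + 17689 - 6251)/85 - 122 = (1/85)*11508 - 122 = 11508/85 - 122 = 1138/85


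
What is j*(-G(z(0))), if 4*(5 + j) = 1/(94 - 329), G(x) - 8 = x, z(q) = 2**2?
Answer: 14103/235 ≈ 60.013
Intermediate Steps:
z(q) = 4
G(x) = 8 + x
j = -4701/940 (j = -5 + 1/(4*(94 - 329)) = -5 + (1/4)/(-235) = -5 + (1/4)*(-1/235) = -5 - 1/940 = -4701/940 ≈ -5.0011)
j*(-G(z(0))) = -(-4701)*(8 + 4)/940 = -(-4701)*12/940 = -4701/940*(-12) = 14103/235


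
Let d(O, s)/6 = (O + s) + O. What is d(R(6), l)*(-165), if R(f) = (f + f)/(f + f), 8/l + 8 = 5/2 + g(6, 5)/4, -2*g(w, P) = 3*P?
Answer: -53460/59 ≈ -906.10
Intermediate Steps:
g(w, P) = -3*P/2
l = -64/59 (l = 8/(-8 + (5/2 - 3/2*5/4)) = 8/(-8 + (5*(½) - 15/2*¼)) = 8/(-8 + (5/2 - 15/8)) = 8/(-8 + 5/8) = 8/(-59/8) = 8*(-8/59) = -64/59 ≈ -1.0847)
R(f) = 1 (R(f) = (2*f)/((2*f)) = (2*f)*(1/(2*f)) = 1)
d(O, s) = 6*s + 12*O (d(O, s) = 6*((O + s) + O) = 6*(s + 2*O) = 6*s + 12*O)
d(R(6), l)*(-165) = (6*(-64/59) + 12*1)*(-165) = (-384/59 + 12)*(-165) = (324/59)*(-165) = -53460/59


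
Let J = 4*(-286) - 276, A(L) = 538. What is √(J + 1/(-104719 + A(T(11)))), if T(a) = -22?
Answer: I*√127373775081/9471 ≈ 37.683*I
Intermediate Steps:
J = -1420 (J = -1144 - 276 = -1420)
√(J + 1/(-104719 + A(T(11)))) = √(-1420 + 1/(-104719 + 538)) = √(-1420 + 1/(-104181)) = √(-1420 - 1/104181) = √(-147937021/104181) = I*√127373775081/9471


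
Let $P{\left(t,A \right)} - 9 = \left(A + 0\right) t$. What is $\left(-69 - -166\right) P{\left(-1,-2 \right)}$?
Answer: $1067$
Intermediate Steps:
$P{\left(t,A \right)} = 9 + A t$ ($P{\left(t,A \right)} = 9 + \left(A + 0\right) t = 9 + A t$)
$\left(-69 - -166\right) P{\left(-1,-2 \right)} = \left(-69 - -166\right) \left(9 - -2\right) = \left(-69 + 166\right) \left(9 + 2\right) = 97 \cdot 11 = 1067$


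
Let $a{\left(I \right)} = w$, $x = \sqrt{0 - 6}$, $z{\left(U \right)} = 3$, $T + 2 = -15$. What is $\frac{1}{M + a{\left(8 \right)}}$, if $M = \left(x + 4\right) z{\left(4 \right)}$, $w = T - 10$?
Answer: $- \frac{5}{93} - \frac{i \sqrt{6}}{93} \approx -0.053763 - 0.026339 i$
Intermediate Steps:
$T = -17$ ($T = -2 - 15 = -17$)
$w = -27$ ($w = -17 - 10 = -27$)
$x = i \sqrt{6}$ ($x = \sqrt{-6} = i \sqrt{6} \approx 2.4495 i$)
$M = 12 + 3 i \sqrt{6}$ ($M = \left(i \sqrt{6} + 4\right) 3 = \left(4 + i \sqrt{6}\right) 3 = 12 + 3 i \sqrt{6} \approx 12.0 + 7.3485 i$)
$a{\left(I \right)} = -27$
$\frac{1}{M + a{\left(8 \right)}} = \frac{1}{\left(12 + 3 i \sqrt{6}\right) - 27} = \frac{1}{-15 + 3 i \sqrt{6}}$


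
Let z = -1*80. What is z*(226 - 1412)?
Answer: 94880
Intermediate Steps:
z = -80
z*(226 - 1412) = -80*(226 - 1412) = -80*(-1186) = 94880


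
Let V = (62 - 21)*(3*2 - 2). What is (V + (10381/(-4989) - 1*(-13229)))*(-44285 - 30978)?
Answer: -5028117518848/4989 ≈ -1.0078e+9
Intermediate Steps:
V = 164 (V = 41*(6 - 2) = 41*4 = 164)
(V + (10381/(-4989) - 1*(-13229)))*(-44285 - 30978) = (164 + (10381/(-4989) - 1*(-13229)))*(-44285 - 30978) = (164 + (10381*(-1/4989) + 13229))*(-75263) = (164 + (-10381/4989 + 13229))*(-75263) = (164 + 65989100/4989)*(-75263) = (66807296/4989)*(-75263) = -5028117518848/4989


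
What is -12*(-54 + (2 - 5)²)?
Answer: 540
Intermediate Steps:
-12*(-54 + (2 - 5)²) = -12*(-54 + (-3)²) = -12*(-54 + 9) = -12*(-45) = 540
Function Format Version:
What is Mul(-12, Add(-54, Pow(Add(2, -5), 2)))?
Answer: 540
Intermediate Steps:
Mul(-12, Add(-54, Pow(Add(2, -5), 2))) = Mul(-12, Add(-54, Pow(-3, 2))) = Mul(-12, Add(-54, 9)) = Mul(-12, -45) = 540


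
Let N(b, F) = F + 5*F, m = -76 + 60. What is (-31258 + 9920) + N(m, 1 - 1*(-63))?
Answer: -20954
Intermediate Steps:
m = -16
N(b, F) = 6*F
(-31258 + 9920) + N(m, 1 - 1*(-63)) = (-31258 + 9920) + 6*(1 - 1*(-63)) = -21338 + 6*(1 + 63) = -21338 + 6*64 = -21338 + 384 = -20954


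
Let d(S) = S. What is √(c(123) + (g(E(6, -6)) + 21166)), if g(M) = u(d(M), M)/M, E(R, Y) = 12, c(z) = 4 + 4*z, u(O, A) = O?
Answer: 3*√2407 ≈ 147.18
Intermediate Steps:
g(M) = 1 (g(M) = M/M = 1)
√(c(123) + (g(E(6, -6)) + 21166)) = √((4 + 4*123) + (1 + 21166)) = √((4 + 492) + 21167) = √(496 + 21167) = √21663 = 3*√2407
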